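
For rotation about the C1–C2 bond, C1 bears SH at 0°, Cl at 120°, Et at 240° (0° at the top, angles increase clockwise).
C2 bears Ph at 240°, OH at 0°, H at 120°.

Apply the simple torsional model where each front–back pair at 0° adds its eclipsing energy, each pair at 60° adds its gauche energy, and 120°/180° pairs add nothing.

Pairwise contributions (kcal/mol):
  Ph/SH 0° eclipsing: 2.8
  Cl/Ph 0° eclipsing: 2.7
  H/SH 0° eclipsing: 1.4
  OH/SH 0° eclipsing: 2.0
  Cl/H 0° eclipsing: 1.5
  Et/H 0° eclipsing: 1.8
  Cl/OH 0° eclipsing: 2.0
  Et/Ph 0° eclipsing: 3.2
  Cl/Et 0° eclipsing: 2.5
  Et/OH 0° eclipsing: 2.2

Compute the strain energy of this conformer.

6.7 kcal/mol

This conformer (eclipsed): SH(0°)/OH(0°) eclipsed 2.0; Cl(120°)/H(120°) eclipsed 1.5; Et(240°)/Ph(240°) eclipsed 3.2 → 6.7 kcal/mol.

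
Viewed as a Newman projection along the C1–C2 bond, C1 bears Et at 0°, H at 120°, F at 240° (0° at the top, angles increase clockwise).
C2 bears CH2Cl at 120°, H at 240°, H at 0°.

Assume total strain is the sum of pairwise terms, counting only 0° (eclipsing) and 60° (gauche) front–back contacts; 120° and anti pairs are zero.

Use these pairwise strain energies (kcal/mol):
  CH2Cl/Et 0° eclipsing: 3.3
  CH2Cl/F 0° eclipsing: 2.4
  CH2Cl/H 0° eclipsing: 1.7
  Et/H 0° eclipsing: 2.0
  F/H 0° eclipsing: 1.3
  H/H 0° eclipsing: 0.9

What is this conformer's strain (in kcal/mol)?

This conformer (eclipsed): Et(0°)/H(0°) eclipsed 2.0; H(120°)/CH2Cl(120°) eclipsed 1.7; F(240°)/H(240°) eclipsed 1.3 → 5.0 kcal/mol.

5.0 kcal/mol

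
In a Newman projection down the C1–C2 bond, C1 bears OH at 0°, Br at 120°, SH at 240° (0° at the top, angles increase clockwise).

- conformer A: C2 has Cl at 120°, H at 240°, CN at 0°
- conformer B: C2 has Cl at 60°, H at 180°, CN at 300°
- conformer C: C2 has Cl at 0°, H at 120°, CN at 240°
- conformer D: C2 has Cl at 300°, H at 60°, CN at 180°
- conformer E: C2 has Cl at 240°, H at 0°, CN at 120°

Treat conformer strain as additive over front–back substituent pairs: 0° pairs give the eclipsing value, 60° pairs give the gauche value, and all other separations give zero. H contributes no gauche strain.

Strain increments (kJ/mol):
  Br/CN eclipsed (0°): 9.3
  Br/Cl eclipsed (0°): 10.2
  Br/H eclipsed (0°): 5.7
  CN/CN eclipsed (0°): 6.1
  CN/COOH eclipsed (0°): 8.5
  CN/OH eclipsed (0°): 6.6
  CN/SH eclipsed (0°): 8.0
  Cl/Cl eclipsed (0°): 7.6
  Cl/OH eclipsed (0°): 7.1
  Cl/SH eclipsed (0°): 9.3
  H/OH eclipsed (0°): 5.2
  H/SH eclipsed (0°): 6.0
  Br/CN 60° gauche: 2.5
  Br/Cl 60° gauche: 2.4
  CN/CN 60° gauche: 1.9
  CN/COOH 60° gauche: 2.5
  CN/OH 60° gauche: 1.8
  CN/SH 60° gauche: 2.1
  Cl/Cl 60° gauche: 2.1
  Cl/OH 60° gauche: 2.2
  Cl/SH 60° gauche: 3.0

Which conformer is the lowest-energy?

B

A (eclipsed): OH(0°)/CN(0°) eclipsed 6.6; Br(120°)/Cl(120°) eclipsed 10.2; SH(240°)/H(240°) eclipsed 6.0 → 22.8 kJ/mol.
B (staggered): OH(0°)/Cl(60°) gauche 2.2; OH(0°)/CN(300°) gauche 1.8; Br(120°)/Cl(60°) gauche 2.4; SH(240°)/CN(300°) gauche 2.1 → 8.5 kJ/mol.
C (eclipsed): OH(0°)/Cl(0°) eclipsed 7.1; Br(120°)/H(120°) eclipsed 5.7; SH(240°)/CN(240°) eclipsed 8.0 → 20.8 kJ/mol.
D (staggered): OH(0°)/Cl(300°) gauche 2.2; Br(120°)/CN(180°) gauche 2.5; SH(240°)/Cl(300°) gauche 3.0; SH(240°)/CN(180°) gauche 2.1 → 9.8 kJ/mol.
E (eclipsed): OH(0°)/H(0°) eclipsed 5.2; Br(120°)/CN(120°) eclipsed 9.3; SH(240°)/Cl(240°) eclipsed 9.3 → 23.8 kJ/mol.
B has the lowest total (8.5 kJ/mol).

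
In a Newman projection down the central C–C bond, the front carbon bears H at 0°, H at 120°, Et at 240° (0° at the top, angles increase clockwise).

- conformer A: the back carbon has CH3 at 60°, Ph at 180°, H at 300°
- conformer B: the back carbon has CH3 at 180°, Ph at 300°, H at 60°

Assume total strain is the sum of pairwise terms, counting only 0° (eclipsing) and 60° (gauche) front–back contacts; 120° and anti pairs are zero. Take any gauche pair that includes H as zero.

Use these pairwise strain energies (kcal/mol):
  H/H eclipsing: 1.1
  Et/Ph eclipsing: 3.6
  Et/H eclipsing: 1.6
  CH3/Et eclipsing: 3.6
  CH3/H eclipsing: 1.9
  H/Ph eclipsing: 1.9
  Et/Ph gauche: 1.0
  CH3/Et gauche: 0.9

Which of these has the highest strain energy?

A (staggered): Et–Ph gauche; 1.0 = 1.0 kcal/mol.
B (staggered): Et–CH3 gauche, Et–Ph gauche; 0.9 + 1.0 = 1.9 kcal/mol.
B has the highest total (1.9 kcal/mol).

B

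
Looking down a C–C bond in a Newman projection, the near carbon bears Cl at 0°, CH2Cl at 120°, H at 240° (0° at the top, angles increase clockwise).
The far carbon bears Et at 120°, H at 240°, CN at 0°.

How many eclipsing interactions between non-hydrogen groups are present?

2

Non-H eclipsing pairs: Cl(0°)/CN(0°); CH2Cl(120°)/Et(120°) — 2 interactions.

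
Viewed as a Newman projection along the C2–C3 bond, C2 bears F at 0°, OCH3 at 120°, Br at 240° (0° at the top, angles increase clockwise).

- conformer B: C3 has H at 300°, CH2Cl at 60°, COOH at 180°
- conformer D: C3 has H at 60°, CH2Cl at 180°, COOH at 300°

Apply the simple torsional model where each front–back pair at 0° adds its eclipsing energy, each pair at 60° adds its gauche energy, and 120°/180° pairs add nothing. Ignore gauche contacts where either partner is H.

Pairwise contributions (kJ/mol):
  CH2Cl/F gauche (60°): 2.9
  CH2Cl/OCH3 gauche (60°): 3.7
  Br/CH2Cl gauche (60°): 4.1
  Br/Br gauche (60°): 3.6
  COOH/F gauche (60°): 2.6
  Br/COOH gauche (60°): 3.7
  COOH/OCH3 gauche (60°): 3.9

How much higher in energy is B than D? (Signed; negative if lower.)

B (staggered): F(0°)/CH2Cl(60°) gauche 2.9; OCH3(120°)/CH2Cl(60°) gauche 3.7; OCH3(120°)/COOH(180°) gauche 3.9; Br(240°)/COOH(180°) gauche 3.7 → 14.2 kJ/mol.
D (staggered): F(0°)/COOH(300°) gauche 2.6; OCH3(120°)/CH2Cl(180°) gauche 3.7; Br(240°)/CH2Cl(180°) gauche 4.1; Br(240°)/COOH(300°) gauche 3.7 → 14.1 kJ/mol.
E(B) − E(D) = 14.2 − 14.1 = +0.1 kJ/mol.

+0.1 kJ/mol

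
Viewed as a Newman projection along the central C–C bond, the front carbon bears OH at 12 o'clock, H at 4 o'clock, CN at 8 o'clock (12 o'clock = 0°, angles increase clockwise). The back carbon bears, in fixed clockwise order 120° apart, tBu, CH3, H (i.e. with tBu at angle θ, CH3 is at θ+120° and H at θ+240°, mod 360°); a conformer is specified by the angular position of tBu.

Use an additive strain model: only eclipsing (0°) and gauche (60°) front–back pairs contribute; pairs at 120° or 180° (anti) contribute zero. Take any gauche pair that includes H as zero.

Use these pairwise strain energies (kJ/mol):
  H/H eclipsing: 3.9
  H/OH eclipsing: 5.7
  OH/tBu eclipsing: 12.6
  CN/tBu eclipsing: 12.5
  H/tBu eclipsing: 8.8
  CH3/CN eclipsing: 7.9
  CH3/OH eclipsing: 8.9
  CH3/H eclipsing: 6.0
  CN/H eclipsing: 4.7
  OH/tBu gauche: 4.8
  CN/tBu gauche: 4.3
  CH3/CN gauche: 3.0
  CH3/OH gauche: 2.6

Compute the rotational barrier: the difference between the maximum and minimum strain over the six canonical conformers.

tBu at 0° (eclipsed): OH–tBu eclipsed, H–CH3 eclipsed, CN–H eclipsed; 12.6 + 6.0 + 4.7 = 23.3 kJ/mol.
tBu at 60° (staggered): OH–tBu gauche, CN–CH3 gauche; 4.8 + 3.0 = 7.8 kJ/mol.
tBu at 120° (eclipsed): OH–H eclipsed, H–tBu eclipsed, CN–CH3 eclipsed; 5.7 + 8.8 + 7.9 = 22.4 kJ/mol.
tBu at 180° (staggered): OH–CH3 gauche, CN–tBu gauche, CN–CH3 gauche; 2.6 + 4.3 + 3.0 = 9.9 kJ/mol.
tBu at 240° (eclipsed): OH–CH3 eclipsed, H–H eclipsed, CN–tBu eclipsed; 8.9 + 3.9 + 12.5 = 25.3 kJ/mol.
tBu at 300° (staggered): OH–tBu gauche, OH–CH3 gauche, CN–tBu gauche; 4.8 + 2.6 + 4.3 = 11.7 kJ/mol.
Max at 240° (25.3 kJ/mol), min at 60° (7.8 kJ/mol); barrier = 17.5 kJ/mol.

17.5 kJ/mol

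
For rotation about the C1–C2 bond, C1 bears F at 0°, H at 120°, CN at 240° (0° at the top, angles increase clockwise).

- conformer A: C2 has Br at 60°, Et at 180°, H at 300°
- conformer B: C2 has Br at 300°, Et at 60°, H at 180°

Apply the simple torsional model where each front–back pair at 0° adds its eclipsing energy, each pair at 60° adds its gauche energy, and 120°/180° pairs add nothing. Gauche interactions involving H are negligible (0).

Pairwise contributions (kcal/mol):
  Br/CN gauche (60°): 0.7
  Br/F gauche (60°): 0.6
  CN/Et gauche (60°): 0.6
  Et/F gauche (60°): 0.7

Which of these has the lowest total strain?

A

A (staggered): F–Br gauche, CN–Et gauche; 0.6 + 0.6 = 1.2 kcal/mol.
B (staggered): F–Br gauche, F–Et gauche, CN–Br gauche; 0.6 + 0.7 + 0.7 = 2.0 kcal/mol.
A has the lowest total (1.2 kcal/mol).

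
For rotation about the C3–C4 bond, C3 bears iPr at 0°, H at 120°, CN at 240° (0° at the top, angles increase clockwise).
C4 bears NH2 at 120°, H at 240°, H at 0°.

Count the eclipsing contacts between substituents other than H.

0

Every eclipsing pair involves H, so the count is 0.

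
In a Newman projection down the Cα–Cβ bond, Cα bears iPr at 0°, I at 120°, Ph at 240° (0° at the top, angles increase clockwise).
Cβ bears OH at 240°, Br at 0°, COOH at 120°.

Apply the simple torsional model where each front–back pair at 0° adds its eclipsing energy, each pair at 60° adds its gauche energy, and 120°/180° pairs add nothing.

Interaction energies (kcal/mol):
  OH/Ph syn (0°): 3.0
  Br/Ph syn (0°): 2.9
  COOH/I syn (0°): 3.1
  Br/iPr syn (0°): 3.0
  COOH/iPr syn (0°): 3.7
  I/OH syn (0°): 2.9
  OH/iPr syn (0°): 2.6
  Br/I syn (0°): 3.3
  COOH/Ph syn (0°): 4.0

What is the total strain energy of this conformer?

This conformer (eclipsed): iPr–Br eclipsed, I–COOH eclipsed, Ph–OH eclipsed; 3.0 + 3.1 + 3.0 = 9.1 kcal/mol.

9.1 kcal/mol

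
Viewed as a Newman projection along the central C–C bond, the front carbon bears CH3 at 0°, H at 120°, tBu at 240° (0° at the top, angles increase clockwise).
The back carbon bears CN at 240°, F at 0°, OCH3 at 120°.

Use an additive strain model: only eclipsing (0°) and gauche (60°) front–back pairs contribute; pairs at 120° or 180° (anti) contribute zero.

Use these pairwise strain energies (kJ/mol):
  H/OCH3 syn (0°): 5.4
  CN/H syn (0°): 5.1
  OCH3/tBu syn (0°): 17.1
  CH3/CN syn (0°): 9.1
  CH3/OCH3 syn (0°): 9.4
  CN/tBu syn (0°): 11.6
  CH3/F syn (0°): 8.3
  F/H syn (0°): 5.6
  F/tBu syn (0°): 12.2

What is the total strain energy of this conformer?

25.3 kJ/mol

This conformer (eclipsed): CH3(0°)/F(0°) eclipsed 8.3; H(120°)/OCH3(120°) eclipsed 5.4; tBu(240°)/CN(240°) eclipsed 11.6 → 25.3 kJ/mol.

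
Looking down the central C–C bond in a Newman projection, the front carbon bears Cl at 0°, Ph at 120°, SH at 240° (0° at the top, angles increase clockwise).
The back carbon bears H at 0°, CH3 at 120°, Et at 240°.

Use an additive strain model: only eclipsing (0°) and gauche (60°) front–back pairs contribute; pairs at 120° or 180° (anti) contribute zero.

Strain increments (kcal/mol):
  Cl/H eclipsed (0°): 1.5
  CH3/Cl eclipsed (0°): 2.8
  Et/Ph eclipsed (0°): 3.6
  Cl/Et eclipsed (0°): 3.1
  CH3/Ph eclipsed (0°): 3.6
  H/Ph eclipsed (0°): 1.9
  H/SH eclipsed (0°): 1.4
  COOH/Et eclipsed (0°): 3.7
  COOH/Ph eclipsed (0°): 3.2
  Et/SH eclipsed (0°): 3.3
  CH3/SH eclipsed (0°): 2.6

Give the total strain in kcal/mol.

This conformer (eclipsed): Cl(0°)/H(0°) eclipsed 1.5; Ph(120°)/CH3(120°) eclipsed 3.6; SH(240°)/Et(240°) eclipsed 3.3 → 8.4 kcal/mol.

8.4 kcal/mol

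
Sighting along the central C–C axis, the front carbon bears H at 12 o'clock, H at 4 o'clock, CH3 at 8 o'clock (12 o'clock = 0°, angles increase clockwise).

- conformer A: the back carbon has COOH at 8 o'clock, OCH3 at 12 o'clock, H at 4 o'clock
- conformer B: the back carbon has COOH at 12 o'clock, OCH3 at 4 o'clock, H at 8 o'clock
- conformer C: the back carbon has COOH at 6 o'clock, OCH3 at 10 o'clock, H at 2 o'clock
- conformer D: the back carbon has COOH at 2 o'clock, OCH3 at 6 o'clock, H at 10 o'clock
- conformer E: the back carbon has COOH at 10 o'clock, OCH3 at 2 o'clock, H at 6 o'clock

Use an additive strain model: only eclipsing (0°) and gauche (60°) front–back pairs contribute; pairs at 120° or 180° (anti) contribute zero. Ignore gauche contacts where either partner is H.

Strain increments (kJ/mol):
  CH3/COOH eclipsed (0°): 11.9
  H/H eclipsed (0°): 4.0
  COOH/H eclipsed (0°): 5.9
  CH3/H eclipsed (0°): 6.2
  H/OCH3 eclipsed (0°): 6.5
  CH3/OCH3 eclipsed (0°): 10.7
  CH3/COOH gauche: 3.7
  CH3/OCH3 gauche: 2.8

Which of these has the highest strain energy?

A (eclipsed): H–OCH3 eclipsed, H–H eclipsed, CH3–COOH eclipsed; 6.5 + 4.0 + 11.9 = 22.4 kJ/mol.
B (eclipsed): H–COOH eclipsed, H–OCH3 eclipsed, CH3–H eclipsed; 5.9 + 6.5 + 6.2 = 18.6 kJ/mol.
C (staggered): CH3–COOH gauche, CH3–OCH3 gauche; 3.7 + 2.8 = 6.5 kJ/mol.
D (staggered): CH3–OCH3 gauche; 2.8 = 2.8 kJ/mol.
E (staggered): CH3–COOH gauche; 3.7 = 3.7 kJ/mol.
A has the highest total (22.4 kJ/mol).

A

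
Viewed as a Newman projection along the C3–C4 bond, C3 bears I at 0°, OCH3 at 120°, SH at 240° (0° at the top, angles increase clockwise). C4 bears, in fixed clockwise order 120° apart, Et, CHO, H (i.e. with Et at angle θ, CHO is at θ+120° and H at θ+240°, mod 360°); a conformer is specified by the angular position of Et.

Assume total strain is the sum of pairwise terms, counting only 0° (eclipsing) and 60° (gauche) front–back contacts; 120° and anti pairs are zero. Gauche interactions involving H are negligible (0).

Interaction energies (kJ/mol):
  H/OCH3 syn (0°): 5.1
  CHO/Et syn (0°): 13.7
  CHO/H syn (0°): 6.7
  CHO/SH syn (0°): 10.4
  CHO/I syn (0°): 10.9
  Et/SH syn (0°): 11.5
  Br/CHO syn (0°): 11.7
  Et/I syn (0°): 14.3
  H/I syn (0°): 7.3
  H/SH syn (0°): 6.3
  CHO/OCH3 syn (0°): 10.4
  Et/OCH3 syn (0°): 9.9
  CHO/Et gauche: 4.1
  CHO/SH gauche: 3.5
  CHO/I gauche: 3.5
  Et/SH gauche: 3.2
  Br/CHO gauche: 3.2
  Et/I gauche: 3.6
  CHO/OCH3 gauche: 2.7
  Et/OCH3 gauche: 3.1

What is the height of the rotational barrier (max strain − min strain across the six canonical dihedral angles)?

18.1 kJ/mol

Et at 0° (eclipsed): I(0°)/Et(0°) eclipsed 14.3; OCH3(120°)/CHO(120°) eclipsed 10.4; SH(240°)/H(240°) eclipsed 6.3 → 31.0 kJ/mol.
Et at 60° (staggered): I(0°)/Et(60°) gauche 3.6; OCH3(120°)/Et(60°) gauche 3.1; OCH3(120°)/CHO(180°) gauche 2.7; SH(240°)/CHO(180°) gauche 3.5 → 12.9 kJ/mol.
Et at 120° (eclipsed): I(0°)/H(0°) eclipsed 7.3; OCH3(120°)/Et(120°) eclipsed 9.9; SH(240°)/CHO(240°) eclipsed 10.4 → 27.6 kJ/mol.
Et at 180° (staggered): I(0°)/CHO(300°) gauche 3.5; OCH3(120°)/Et(180°) gauche 3.1; SH(240°)/Et(180°) gauche 3.2; SH(240°)/CHO(300°) gauche 3.5 → 13.3 kJ/mol.
Et at 240° (eclipsed): I(0°)/CHO(0°) eclipsed 10.9; OCH3(120°)/H(120°) eclipsed 5.1; SH(240°)/Et(240°) eclipsed 11.5 → 27.5 kJ/mol.
Et at 300° (staggered): I(0°)/Et(300°) gauche 3.6; I(0°)/CHO(60°) gauche 3.5; OCH3(120°)/CHO(60°) gauche 2.7; SH(240°)/Et(300°) gauche 3.2 → 13.0 kJ/mol.
Max at 0° (31.0 kJ/mol), min at 60° (12.9 kJ/mol); barrier = 18.1 kJ/mol.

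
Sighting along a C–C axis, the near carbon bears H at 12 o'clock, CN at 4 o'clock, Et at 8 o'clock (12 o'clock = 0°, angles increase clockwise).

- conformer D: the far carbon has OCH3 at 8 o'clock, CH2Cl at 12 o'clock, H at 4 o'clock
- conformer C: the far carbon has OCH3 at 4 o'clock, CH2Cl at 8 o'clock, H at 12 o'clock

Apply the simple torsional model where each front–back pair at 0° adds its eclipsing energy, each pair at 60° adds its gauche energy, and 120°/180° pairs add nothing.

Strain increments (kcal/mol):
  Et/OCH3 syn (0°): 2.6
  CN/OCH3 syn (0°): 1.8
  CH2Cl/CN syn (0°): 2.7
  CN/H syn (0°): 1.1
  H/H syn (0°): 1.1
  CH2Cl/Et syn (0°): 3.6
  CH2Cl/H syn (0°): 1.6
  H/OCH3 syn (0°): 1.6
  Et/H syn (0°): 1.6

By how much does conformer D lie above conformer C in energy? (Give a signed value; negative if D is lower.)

D (eclipsed): H(0°)/CH2Cl(0°) eclipsed 1.6; CN(120°)/H(120°) eclipsed 1.1; Et(240°)/OCH3(240°) eclipsed 2.6 → 5.3 kcal/mol.
C (eclipsed): H(0°)/H(0°) eclipsed 1.1; CN(120°)/OCH3(120°) eclipsed 1.8; Et(240°)/CH2Cl(240°) eclipsed 3.6 → 6.5 kcal/mol.
E(D) − E(C) = 5.3 − 6.5 = -1.2 kcal/mol.

-1.2 kcal/mol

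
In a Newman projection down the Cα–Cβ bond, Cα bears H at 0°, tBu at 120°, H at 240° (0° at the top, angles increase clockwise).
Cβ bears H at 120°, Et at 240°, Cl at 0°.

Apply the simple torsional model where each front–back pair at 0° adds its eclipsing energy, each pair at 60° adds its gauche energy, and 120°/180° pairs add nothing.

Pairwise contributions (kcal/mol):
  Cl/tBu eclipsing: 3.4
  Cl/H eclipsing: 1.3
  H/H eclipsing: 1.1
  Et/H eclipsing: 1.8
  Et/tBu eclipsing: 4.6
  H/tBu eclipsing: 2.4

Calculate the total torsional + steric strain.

5.5 kcal/mol

This conformer is eclipsed. H at 0° is eclipsed with Cl at 0° (1.3); tBu at 120° is eclipsed with H at 120° (2.4); H at 240° is eclipsed with Et at 240° (1.8). Total 5.5 kcal/mol.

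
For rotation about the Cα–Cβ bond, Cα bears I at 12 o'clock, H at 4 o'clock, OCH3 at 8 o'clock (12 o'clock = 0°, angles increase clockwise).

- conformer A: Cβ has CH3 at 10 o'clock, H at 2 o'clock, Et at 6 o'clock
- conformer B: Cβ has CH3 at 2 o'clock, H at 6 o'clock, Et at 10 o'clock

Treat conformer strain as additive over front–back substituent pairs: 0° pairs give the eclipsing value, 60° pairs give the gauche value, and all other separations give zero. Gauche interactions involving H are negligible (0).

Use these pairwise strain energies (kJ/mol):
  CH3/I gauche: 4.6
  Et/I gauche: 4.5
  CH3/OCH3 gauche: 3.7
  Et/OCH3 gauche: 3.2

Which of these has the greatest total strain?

B

A (staggered): I–CH3 gauche, OCH3–CH3 gauche, OCH3–Et gauche; 4.6 + 3.7 + 3.2 = 11.5 kJ/mol.
B (staggered): I–CH3 gauche, I–Et gauche, OCH3–Et gauche; 4.6 + 4.5 + 3.2 = 12.3 kJ/mol.
B has the highest total (12.3 kJ/mol).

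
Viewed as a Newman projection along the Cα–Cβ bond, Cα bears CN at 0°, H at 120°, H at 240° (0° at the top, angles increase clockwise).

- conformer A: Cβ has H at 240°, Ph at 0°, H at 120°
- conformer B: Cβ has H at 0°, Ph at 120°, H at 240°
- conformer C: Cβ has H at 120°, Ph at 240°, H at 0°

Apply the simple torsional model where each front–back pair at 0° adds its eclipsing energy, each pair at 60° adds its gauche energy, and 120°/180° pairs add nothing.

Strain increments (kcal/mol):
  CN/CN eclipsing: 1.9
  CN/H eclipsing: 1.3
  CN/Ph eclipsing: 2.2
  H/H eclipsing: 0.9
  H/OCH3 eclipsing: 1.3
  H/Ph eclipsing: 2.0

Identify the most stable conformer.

A

A (eclipsed): CN(0°)/Ph(0°) eclipsed 2.2; H(120°)/H(120°) eclipsed 0.9; H(240°)/H(240°) eclipsed 0.9 → 4.0 kcal/mol.
B (eclipsed): CN(0°)/H(0°) eclipsed 1.3; H(120°)/Ph(120°) eclipsed 2.0; H(240°)/H(240°) eclipsed 0.9 → 4.2 kcal/mol.
C (eclipsed): CN(0°)/H(0°) eclipsed 1.3; H(120°)/H(120°) eclipsed 0.9; H(240°)/Ph(240°) eclipsed 2.0 → 4.2 kcal/mol.
A has the lowest total (4.0 kcal/mol).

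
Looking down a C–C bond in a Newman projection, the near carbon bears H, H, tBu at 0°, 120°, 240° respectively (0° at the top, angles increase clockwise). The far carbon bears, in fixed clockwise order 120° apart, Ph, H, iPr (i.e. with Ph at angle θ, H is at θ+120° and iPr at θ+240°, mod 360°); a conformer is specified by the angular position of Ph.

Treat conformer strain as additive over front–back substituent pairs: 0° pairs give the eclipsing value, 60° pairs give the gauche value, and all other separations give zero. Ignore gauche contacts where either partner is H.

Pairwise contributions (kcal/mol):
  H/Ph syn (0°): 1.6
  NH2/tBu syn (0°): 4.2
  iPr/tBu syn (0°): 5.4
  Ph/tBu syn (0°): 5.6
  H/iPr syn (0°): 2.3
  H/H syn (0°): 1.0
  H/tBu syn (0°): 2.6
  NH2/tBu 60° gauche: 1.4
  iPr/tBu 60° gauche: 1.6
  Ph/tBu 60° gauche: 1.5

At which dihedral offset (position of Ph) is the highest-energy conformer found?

Ph at 0° is eclipsed. H at 0° is eclipsed with Ph at 0° (1.6); H at 120° is eclipsed with H at 120° (1.0); tBu at 240° is eclipsed with iPr at 240° (5.4). Total 8.0 kcal/mol.
Ph at 60° is staggered. tBu at 240° is gauche with iPr at 300° (1.6). Total 1.6 kcal/mol.
Ph at 120° is eclipsed. H at 0° is eclipsed with iPr at 0° (2.3); H at 120° is eclipsed with Ph at 120° (1.6); tBu at 240° is eclipsed with H at 240° (2.6). Total 6.5 kcal/mol.
Ph at 180° is staggered. tBu at 240° is gauche with Ph at 180° (1.5). Total 1.5 kcal/mol.
Ph at 240° is eclipsed. H at 0° is eclipsed with H at 0° (1.0); H at 120° is eclipsed with iPr at 120° (2.3); tBu at 240° is eclipsed with Ph at 240° (5.6). Total 8.9 kcal/mol.
Ph at 300° is staggered. tBu at 240° is gauche with Ph at 300° (1.5); tBu at 240° is gauche with iPr at 180° (1.6). Total 3.1 kcal/mol.
The maximum (8.9 kcal/mol) occurs with Ph at 240°.

240°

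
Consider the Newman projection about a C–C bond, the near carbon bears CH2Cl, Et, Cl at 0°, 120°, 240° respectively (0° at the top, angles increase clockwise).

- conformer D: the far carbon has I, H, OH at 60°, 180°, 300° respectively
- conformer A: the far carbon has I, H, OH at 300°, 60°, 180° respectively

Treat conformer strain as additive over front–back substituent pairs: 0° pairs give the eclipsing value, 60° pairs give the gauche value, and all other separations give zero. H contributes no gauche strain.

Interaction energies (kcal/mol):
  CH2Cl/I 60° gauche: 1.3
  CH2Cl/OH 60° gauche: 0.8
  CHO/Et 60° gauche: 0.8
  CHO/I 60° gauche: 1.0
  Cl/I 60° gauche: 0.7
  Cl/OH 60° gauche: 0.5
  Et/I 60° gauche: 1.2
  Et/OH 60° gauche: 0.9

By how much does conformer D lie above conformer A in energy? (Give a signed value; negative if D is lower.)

D (staggered): CH2Cl(0°)/I(60°) gauche 1.3; CH2Cl(0°)/OH(300°) gauche 0.8; Et(120°)/I(60°) gauche 1.2; Cl(240°)/OH(300°) gauche 0.5 → 3.8 kcal/mol.
A (staggered): CH2Cl(0°)/I(300°) gauche 1.3; Et(120°)/OH(180°) gauche 0.9; Cl(240°)/I(300°) gauche 0.7; Cl(240°)/OH(180°) gauche 0.5 → 3.4 kcal/mol.
E(D) − E(A) = 3.8 − 3.4 = +0.4 kcal/mol.

+0.4 kcal/mol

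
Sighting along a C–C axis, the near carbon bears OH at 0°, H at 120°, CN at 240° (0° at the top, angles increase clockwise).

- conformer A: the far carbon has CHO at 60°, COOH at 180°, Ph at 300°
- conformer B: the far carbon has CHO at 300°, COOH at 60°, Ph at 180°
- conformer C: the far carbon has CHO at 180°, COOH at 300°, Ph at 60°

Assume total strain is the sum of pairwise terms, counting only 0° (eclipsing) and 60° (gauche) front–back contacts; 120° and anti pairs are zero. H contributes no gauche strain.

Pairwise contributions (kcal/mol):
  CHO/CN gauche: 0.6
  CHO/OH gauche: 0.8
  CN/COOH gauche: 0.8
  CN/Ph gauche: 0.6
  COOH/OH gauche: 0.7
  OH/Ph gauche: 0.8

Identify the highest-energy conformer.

A

A (staggered): OH(0°)/CHO(60°) gauche 0.8; OH(0°)/Ph(300°) gauche 0.8; CN(240°)/COOH(180°) gauche 0.8; CN(240°)/Ph(300°) gauche 0.6 → 3.0 kcal/mol.
B (staggered): OH(0°)/CHO(300°) gauche 0.8; OH(0°)/COOH(60°) gauche 0.7; CN(240°)/CHO(300°) gauche 0.6; CN(240°)/Ph(180°) gauche 0.6 → 2.7 kcal/mol.
C (staggered): OH(0°)/COOH(300°) gauche 0.7; OH(0°)/Ph(60°) gauche 0.8; CN(240°)/CHO(180°) gauche 0.6; CN(240°)/COOH(300°) gauche 0.8 → 2.9 kcal/mol.
A has the highest total (3.0 kcal/mol).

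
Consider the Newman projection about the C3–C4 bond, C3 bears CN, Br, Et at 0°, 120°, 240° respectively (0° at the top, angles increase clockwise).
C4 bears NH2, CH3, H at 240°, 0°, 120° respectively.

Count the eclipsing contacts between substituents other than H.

2

Non-H eclipsing pairs: CN(0°)/CH3(0°); Et(240°)/NH2(240°) — 2 interactions.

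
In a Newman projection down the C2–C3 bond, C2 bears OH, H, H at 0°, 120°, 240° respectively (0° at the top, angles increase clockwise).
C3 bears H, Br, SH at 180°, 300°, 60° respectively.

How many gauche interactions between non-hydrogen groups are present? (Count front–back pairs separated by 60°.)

Non-H gauche pairs: OH(0°)/Br(300°); OH(0°)/SH(60°) — 2 interactions.

2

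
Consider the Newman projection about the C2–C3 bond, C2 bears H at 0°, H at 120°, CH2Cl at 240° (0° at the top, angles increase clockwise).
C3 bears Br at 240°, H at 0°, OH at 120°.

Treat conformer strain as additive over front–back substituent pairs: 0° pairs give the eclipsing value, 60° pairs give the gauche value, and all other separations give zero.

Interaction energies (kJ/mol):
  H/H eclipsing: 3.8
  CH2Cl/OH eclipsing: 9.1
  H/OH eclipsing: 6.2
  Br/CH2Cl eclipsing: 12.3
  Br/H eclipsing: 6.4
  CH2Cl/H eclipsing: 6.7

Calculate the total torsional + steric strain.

22.3 kJ/mol

This conformer (eclipsed): H(0°)/H(0°) eclipsed 3.8; H(120°)/OH(120°) eclipsed 6.2; CH2Cl(240°)/Br(240°) eclipsed 12.3 → 22.3 kJ/mol.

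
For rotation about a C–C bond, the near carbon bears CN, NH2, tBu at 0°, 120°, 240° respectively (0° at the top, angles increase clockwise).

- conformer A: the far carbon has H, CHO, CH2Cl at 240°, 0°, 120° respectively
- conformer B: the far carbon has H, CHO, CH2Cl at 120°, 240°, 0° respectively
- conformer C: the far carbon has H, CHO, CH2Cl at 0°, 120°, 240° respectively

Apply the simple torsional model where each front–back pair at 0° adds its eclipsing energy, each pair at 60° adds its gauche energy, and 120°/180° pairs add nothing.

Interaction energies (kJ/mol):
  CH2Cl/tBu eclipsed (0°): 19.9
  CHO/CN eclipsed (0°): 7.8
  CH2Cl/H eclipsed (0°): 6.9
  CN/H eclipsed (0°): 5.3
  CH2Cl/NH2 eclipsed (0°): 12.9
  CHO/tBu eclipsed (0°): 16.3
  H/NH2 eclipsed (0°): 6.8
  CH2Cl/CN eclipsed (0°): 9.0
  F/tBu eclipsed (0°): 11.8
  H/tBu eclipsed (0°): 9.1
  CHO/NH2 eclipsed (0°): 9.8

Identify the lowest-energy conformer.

A

A (eclipsed): CN–CHO eclipsed, NH2–CH2Cl eclipsed, tBu–H eclipsed; 7.8 + 12.9 + 9.1 = 29.8 kJ/mol.
B (eclipsed): CN–CH2Cl eclipsed, NH2–H eclipsed, tBu–CHO eclipsed; 9.0 + 6.8 + 16.3 = 32.1 kJ/mol.
C (eclipsed): CN–H eclipsed, NH2–CHO eclipsed, tBu–CH2Cl eclipsed; 5.3 + 9.8 + 19.9 = 35.0 kJ/mol.
A has the lowest total (29.8 kJ/mol).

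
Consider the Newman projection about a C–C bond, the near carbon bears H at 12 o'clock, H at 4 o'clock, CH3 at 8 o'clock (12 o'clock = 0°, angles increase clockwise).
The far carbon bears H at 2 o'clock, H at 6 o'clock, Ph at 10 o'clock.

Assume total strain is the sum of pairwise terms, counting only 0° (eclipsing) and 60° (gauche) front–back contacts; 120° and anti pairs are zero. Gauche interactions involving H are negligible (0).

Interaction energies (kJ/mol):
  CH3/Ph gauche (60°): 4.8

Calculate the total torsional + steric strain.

4.8 kJ/mol

This conformer (staggered): CH3–Ph gauche; 4.8 = 4.8 kJ/mol.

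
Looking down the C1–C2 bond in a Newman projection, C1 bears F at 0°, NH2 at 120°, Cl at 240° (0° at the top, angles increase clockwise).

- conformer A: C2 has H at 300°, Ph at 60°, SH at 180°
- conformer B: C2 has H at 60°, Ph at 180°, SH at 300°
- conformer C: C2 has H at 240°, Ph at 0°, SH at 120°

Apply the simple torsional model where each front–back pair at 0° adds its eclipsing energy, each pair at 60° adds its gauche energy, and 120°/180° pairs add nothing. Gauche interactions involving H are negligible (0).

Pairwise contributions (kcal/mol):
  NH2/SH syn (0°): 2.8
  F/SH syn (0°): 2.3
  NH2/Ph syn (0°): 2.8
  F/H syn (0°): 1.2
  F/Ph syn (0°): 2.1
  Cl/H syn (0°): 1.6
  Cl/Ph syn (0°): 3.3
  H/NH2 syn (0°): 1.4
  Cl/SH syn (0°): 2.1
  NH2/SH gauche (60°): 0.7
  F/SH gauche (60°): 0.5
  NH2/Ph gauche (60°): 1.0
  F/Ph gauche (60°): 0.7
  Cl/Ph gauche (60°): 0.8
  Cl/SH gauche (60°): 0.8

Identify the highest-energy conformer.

A (staggered): F–Ph gauche, NH2–Ph gauche, NH2–SH gauche, Cl–SH gauche; 0.7 + 1.0 + 0.7 + 0.8 = 3.2 kcal/mol.
B (staggered): F–SH gauche, NH2–Ph gauche, Cl–Ph gauche, Cl–SH gauche; 0.5 + 1.0 + 0.8 + 0.8 = 3.1 kcal/mol.
C (eclipsed): F–Ph eclipsed, NH2–SH eclipsed, Cl–H eclipsed; 2.1 + 2.8 + 1.6 = 6.5 kcal/mol.
C has the highest total (6.5 kcal/mol).

C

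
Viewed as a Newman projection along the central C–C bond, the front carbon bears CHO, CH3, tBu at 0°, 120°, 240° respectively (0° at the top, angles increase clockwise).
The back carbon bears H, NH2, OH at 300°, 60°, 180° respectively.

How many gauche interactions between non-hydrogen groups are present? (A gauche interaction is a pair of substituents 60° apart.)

4

Non-H gauche pairs: CHO(0°)/NH2(60°); CH3(120°)/NH2(60°); CH3(120°)/OH(180°); tBu(240°)/OH(180°) — 4 interactions.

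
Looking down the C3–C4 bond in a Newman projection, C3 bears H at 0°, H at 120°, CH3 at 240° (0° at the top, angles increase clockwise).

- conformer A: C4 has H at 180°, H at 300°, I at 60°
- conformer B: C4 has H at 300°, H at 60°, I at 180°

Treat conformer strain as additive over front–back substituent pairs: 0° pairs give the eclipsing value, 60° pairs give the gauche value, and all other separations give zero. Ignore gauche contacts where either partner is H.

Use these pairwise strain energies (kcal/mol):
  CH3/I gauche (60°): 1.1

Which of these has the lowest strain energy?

A

A (staggered): no non-H gauche contacts → 0.0 kcal/mol.
B is staggered. CH3 at 240° is gauche with I at 180° (1.1). Total 1.1 kcal/mol.
A has the lowest total (0.0 kcal/mol).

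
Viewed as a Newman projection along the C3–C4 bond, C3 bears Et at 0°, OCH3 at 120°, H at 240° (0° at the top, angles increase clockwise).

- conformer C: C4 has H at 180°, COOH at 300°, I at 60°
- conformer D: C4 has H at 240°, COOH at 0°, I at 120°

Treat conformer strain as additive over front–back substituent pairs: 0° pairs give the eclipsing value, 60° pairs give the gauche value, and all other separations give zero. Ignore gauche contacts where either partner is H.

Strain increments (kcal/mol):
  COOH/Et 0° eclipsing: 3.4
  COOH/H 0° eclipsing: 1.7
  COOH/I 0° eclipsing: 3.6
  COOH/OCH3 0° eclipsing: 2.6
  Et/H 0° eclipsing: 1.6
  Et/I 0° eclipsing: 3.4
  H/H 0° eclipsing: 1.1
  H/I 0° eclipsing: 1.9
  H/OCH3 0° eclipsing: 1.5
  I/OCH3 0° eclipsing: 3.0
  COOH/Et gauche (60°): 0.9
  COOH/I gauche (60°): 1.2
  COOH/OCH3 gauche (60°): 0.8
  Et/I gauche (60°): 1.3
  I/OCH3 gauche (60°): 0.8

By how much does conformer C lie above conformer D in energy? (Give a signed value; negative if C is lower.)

C (staggered): Et–COOH gauche, Et–I gauche, OCH3–I gauche; 0.9 + 1.3 + 0.8 = 3.0 kcal/mol.
D (eclipsed): Et–COOH eclipsed, OCH3–I eclipsed, H–H eclipsed; 3.4 + 3.0 + 1.1 = 7.5 kcal/mol.
E(C) − E(D) = 3.0 − 7.5 = -4.5 kcal/mol.

-4.5 kcal/mol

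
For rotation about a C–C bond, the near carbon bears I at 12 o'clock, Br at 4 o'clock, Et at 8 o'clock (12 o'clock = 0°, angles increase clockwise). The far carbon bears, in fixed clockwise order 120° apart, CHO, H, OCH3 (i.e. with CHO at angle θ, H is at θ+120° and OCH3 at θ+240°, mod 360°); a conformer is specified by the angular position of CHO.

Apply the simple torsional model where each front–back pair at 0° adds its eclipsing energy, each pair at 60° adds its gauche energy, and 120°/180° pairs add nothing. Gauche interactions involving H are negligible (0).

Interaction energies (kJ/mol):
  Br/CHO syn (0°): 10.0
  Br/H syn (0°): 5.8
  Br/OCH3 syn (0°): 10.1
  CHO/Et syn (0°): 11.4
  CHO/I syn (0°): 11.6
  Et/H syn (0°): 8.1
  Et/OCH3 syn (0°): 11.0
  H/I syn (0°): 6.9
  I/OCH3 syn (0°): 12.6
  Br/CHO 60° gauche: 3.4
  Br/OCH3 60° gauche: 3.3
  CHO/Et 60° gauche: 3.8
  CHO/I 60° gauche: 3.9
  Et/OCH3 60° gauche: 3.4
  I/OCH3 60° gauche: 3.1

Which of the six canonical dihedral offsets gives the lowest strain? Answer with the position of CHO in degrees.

180°

CHO at 0° (eclipsed): I(0°)/CHO(0°) eclipsed 11.6; Br(120°)/H(120°) eclipsed 5.8; Et(240°)/OCH3(240°) eclipsed 11.0 → 28.4 kJ/mol.
CHO at 60° (staggered): I(0°)/CHO(60°) gauche 3.9; I(0°)/OCH3(300°) gauche 3.1; Br(120°)/CHO(60°) gauche 3.4; Et(240°)/OCH3(300°) gauche 3.4 → 13.8 kJ/mol.
CHO at 120° (eclipsed): I(0°)/OCH3(0°) eclipsed 12.6; Br(120°)/CHO(120°) eclipsed 10.0; Et(240°)/H(240°) eclipsed 8.1 → 30.7 kJ/mol.
CHO at 180° (staggered): I(0°)/OCH3(60°) gauche 3.1; Br(120°)/CHO(180°) gauche 3.4; Br(120°)/OCH3(60°) gauche 3.3; Et(240°)/CHO(180°) gauche 3.8 → 13.6 kJ/mol.
CHO at 240° (eclipsed): I(0°)/H(0°) eclipsed 6.9; Br(120°)/OCH3(120°) eclipsed 10.1; Et(240°)/CHO(240°) eclipsed 11.4 → 28.4 kJ/mol.
CHO at 300° (staggered): I(0°)/CHO(300°) gauche 3.9; Br(120°)/OCH3(180°) gauche 3.3; Et(240°)/CHO(300°) gauche 3.8; Et(240°)/OCH3(180°) gauche 3.4 → 14.4 kJ/mol.
The minimum (13.6 kJ/mol) occurs with CHO at 180°.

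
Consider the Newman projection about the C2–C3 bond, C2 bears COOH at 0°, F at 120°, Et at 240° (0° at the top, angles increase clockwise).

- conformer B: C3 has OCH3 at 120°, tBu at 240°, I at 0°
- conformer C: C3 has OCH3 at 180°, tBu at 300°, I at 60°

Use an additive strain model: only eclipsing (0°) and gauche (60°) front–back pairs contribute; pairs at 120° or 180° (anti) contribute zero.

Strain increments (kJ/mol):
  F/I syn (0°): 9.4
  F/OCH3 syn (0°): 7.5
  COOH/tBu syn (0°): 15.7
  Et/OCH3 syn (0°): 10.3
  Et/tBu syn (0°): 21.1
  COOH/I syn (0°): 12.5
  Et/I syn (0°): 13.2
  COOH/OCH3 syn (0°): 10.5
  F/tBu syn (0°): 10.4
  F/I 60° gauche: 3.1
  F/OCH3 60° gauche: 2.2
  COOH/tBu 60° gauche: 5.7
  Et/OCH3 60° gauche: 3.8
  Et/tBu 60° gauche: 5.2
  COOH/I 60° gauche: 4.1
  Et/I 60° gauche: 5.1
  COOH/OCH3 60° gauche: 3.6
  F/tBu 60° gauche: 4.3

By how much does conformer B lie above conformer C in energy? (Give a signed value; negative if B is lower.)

B (eclipsed): COOH–I eclipsed, F–OCH3 eclipsed, Et–tBu eclipsed; 12.5 + 7.5 + 21.1 = 41.1 kJ/mol.
C (staggered): COOH–tBu gauche, COOH–I gauche, F–OCH3 gauche, F–I gauche, Et–OCH3 gauche, Et–tBu gauche; 5.7 + 4.1 + 2.2 + 3.1 + 3.8 + 5.2 = 24.1 kJ/mol.
E(B) − E(C) = 41.1 − 24.1 = +17.0 kJ/mol.

+17.0 kJ/mol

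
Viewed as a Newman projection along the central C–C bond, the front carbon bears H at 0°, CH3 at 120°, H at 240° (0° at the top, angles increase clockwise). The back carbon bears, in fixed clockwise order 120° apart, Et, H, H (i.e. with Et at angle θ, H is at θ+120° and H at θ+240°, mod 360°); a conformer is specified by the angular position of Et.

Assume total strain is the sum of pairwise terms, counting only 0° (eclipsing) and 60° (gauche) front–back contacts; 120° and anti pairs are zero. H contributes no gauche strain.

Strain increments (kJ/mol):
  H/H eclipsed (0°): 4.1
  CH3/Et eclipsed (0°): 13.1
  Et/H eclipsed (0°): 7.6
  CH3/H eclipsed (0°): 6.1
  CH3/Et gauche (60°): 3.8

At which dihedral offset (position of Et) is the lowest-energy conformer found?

Et at 0° is eclipsed. H at 0° is eclipsed with Et at 0° (7.6); CH3 at 120° is eclipsed with H at 120° (6.1); H at 240° is eclipsed with H at 240° (4.1). Total 17.8 kJ/mol.
Et at 60° is staggered. CH3 at 120° is gauche with Et at 60° (3.8). Total 3.8 kJ/mol.
Et at 120° is eclipsed. H at 0° is eclipsed with H at 0° (4.1); CH3 at 120° is eclipsed with Et at 120° (13.1); H at 240° is eclipsed with H at 240° (4.1). Total 21.3 kJ/mol.
Et at 180° is staggered. CH3 at 120° is gauche with Et at 180° (3.8). Total 3.8 kJ/mol.
Et at 240° is eclipsed. H at 0° is eclipsed with H at 0° (4.1); CH3 at 120° is eclipsed with H at 120° (6.1); H at 240° is eclipsed with Et at 240° (7.6). Total 17.8 kJ/mol.
Et at 300° (staggered): no non-H gauche contacts → 0.0 kJ/mol.
The minimum (0.0 kJ/mol) occurs with Et at 300°.

300°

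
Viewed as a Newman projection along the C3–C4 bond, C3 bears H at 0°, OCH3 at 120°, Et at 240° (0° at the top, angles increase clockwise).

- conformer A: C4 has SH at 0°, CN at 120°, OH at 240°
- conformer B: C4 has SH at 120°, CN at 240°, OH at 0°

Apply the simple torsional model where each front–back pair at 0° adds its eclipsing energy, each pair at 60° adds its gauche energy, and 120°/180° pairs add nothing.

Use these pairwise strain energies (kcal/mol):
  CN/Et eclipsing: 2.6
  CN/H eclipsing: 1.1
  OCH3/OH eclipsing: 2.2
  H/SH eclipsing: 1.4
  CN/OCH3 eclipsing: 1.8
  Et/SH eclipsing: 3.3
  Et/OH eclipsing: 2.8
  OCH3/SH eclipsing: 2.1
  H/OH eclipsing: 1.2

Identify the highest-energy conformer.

A (eclipsed): H–SH eclipsed, OCH3–CN eclipsed, Et–OH eclipsed; 1.4 + 1.8 + 2.8 = 6.0 kcal/mol.
B (eclipsed): H–OH eclipsed, OCH3–SH eclipsed, Et–CN eclipsed; 1.2 + 2.1 + 2.6 = 5.9 kcal/mol.
A has the highest total (6.0 kcal/mol).

A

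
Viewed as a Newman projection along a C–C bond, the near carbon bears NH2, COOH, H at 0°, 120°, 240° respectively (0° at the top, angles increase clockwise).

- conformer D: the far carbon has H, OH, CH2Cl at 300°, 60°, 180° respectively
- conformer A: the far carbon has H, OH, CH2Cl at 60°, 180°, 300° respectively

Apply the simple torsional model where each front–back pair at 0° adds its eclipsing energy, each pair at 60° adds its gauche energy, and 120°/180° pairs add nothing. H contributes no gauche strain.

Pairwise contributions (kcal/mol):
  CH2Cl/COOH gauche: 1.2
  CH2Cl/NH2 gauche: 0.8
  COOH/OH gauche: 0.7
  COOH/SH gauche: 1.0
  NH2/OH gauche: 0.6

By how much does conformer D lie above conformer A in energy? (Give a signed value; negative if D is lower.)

D (staggered): NH2(0°)/OH(60°) gauche 0.6; COOH(120°)/OH(60°) gauche 0.7; COOH(120°)/CH2Cl(180°) gauche 1.2 → 2.5 kcal/mol.
A (staggered): NH2(0°)/CH2Cl(300°) gauche 0.8; COOH(120°)/OH(180°) gauche 0.7 → 1.5 kcal/mol.
E(D) − E(A) = 2.5 − 1.5 = +1.0 kcal/mol.

+1.0 kcal/mol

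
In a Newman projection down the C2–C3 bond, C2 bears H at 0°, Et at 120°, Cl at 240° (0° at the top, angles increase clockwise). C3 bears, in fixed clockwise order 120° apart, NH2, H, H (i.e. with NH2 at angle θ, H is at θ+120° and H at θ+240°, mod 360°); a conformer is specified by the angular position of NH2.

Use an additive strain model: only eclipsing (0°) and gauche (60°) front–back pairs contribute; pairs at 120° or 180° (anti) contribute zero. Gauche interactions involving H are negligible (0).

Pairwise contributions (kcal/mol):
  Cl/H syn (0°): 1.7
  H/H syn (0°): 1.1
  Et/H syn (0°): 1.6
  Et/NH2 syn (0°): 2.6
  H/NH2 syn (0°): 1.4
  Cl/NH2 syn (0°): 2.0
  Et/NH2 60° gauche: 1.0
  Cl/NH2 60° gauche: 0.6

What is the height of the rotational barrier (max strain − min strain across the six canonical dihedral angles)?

4.8 kcal/mol

NH2 at 0° (eclipsed): H(0°)/NH2(0°) eclipsed 1.4; Et(120°)/H(120°) eclipsed 1.6; Cl(240°)/H(240°) eclipsed 1.7 → 4.7 kcal/mol.
NH2 at 60° (staggered): Et(120°)/NH2(60°) gauche 1.0 → 1.0 kcal/mol.
NH2 at 120° (eclipsed): H(0°)/H(0°) eclipsed 1.1; Et(120°)/NH2(120°) eclipsed 2.6; Cl(240°)/H(240°) eclipsed 1.7 → 5.4 kcal/mol.
NH2 at 180° (staggered): Et(120°)/NH2(180°) gauche 1.0; Cl(240°)/NH2(180°) gauche 0.6 → 1.6 kcal/mol.
NH2 at 240° (eclipsed): H(0°)/H(0°) eclipsed 1.1; Et(120°)/H(120°) eclipsed 1.6; Cl(240°)/NH2(240°) eclipsed 2.0 → 4.7 kcal/mol.
NH2 at 300° (staggered): Cl(240°)/NH2(300°) gauche 0.6 → 0.6 kcal/mol.
Max at 120° (5.4 kcal/mol), min at 300° (0.6 kcal/mol); barrier = 4.8 kcal/mol.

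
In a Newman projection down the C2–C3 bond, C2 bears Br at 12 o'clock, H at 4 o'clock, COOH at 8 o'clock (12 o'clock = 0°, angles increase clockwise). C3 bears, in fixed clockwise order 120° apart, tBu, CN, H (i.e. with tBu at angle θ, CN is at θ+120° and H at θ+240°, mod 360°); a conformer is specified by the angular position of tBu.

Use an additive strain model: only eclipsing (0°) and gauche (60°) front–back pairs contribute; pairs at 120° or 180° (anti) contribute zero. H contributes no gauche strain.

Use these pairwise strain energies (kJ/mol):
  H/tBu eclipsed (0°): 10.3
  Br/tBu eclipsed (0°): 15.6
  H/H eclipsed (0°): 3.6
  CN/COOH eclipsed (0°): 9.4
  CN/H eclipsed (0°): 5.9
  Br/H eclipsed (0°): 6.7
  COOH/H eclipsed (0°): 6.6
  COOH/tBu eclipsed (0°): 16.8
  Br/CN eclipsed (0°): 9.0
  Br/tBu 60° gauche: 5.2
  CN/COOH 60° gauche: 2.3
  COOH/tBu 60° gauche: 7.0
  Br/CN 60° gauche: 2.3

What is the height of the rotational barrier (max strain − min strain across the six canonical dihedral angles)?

tBu at 0° (eclipsed): Br(0°)/tBu(0°) eclipsed 15.6; H(120°)/CN(120°) eclipsed 5.9; COOH(240°)/H(240°) eclipsed 6.6 → 28.1 kJ/mol.
tBu at 60° (staggered): Br(0°)/tBu(60°) gauche 5.2; COOH(240°)/CN(180°) gauche 2.3 → 7.5 kJ/mol.
tBu at 120° (eclipsed): Br(0°)/H(0°) eclipsed 6.7; H(120°)/tBu(120°) eclipsed 10.3; COOH(240°)/CN(240°) eclipsed 9.4 → 26.4 kJ/mol.
tBu at 180° (staggered): Br(0°)/CN(300°) gauche 2.3; COOH(240°)/tBu(180°) gauche 7.0; COOH(240°)/CN(300°) gauche 2.3 → 11.6 kJ/mol.
tBu at 240° (eclipsed): Br(0°)/CN(0°) eclipsed 9.0; H(120°)/H(120°) eclipsed 3.6; COOH(240°)/tBu(240°) eclipsed 16.8 → 29.4 kJ/mol.
tBu at 300° (staggered): Br(0°)/tBu(300°) gauche 5.2; Br(0°)/CN(60°) gauche 2.3; COOH(240°)/tBu(300°) gauche 7.0 → 14.5 kJ/mol.
Max at 240° (29.4 kJ/mol), min at 60° (7.5 kJ/mol); barrier = 21.9 kJ/mol.

21.9 kJ/mol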